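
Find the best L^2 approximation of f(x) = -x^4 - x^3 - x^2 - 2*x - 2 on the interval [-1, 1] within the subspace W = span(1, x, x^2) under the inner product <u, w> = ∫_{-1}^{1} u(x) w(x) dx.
g(x) = -13*x^2/7 - 13*x/5 - 67/35

The best approximation g ∈ W is the orthogonal projection of f onto W. Writing g = a_0 + a_1 x + a_2 x^2, the coefficients solve the normal equations G · a = b where
  G_{ij} = <φ_i, φ_j> and b_i = <f, φ_i>, with φ_0 = 1, φ_1 = x, φ_2 = x^2.
G =
  [2, 0, 2/3]
  [0, 2/3, 0]
  [2/3, 0, 2/5],
b = (-76/15, -26/15, -212/105).
Solving gives a_0 = -67/35, a_1 = -13/5, a_2 = -13/7, so
  g(x) = -13*x^2/7 - 13*x/5 - 67/35.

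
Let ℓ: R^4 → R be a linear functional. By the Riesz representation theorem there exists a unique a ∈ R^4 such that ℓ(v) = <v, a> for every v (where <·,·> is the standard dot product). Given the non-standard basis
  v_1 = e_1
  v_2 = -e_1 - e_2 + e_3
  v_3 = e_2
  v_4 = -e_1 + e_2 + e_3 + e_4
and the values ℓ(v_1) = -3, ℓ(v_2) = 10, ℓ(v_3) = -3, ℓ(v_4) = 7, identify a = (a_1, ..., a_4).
a = (-3, -3, 4, 3)

Write a = (a_1, ..., a_4) in the standard basis. For each basis vector v_i, ℓ(v_i) = <v_i, a> is a linear equation in the a_j's. Collect the n equations into a matrix system V a = ℓ, where row i of V is v_i (expressed in the standard basis). Since V is invertible (lower-triangular with 1s on the diagonal, up to permutation), solve by back-substitution:
  V =
[[1, 0, 0, 0],
 [-1, -1, 1, 0],
 [0, 1, 0, 0],
 [-1, 1, 1, 1]]
  V a = (-3, 10, -3, 7)
Solving gives a = (-3, -3, 4, 3).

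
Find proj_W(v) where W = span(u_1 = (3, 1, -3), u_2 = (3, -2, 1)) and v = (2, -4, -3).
proj_W(v) = (33/10, -22/25, -33/50)

Set up U = [u_1 | ... | u_2] ∈ R^(3×2). The projector onto W = col(U) is P = U (U^T U)^(-1) U^T.
Compute U^T U =
  [19, 4]
  [4, 14],
and U^T v = (11, 11).
Solve U^T U · c = U^T v for the coefficients: c = (11/25, 33/50). The projection is proj_W(v) = U c.
Check: (v - proj_W(v)) · u_1 = 0  (should be 0).
Check: (v - proj_W(v)) · u_2 = 0  (should be 0).
Result: proj_W(v) = (33/10, -22/25, -33/50).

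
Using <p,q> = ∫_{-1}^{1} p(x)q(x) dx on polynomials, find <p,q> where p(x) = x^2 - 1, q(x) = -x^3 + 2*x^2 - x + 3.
<p,q> = -68/15

Expand the product: p(x)·q(x) = -x^5 + 2*x^4 + x^2 + x - 3.
∫_{-1}^{1} of each monomial x^k gives [2/(k+1) if k even, 0 if k odd]. Integrating term-by-term (or equivalently evaluating the antiderivative F(x) = -x^6/6 + 2*x^5/5 + x^3/3 + x^2/2 - 3*x at the endpoints):
  F(1) − F(−1) = -29/15 − (13/5) = -68/15.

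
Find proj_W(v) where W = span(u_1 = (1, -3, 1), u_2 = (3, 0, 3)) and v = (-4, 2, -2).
proj_W(v) = (-3, 2, -3)

Set up U = [u_1 | ... | u_2] ∈ R^(3×2). The projector onto W = col(U) is P = U (U^T U)^(-1) U^T.
Compute U^T U =
  [11, 6]
  [6, 18],
and U^T v = (-12, -18).
Solve U^T U · c = U^T v for the coefficients: c = (-2/3, -7/9). The projection is proj_W(v) = U c.
Check: (v - proj_W(v)) · u_1 = 0  (should be 0).
Check: (v - proj_W(v)) · u_2 = 0  (should be 0).
Result: proj_W(v) = (-3, 2, -3).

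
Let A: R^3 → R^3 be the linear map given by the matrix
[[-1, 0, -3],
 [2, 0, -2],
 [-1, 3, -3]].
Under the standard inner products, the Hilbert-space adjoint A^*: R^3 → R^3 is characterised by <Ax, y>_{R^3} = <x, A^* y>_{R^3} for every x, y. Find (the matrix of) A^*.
A^* = A^T =
[[-1, 2, -1],
 [0, 0, 3],
 [-3, -2, -3]]

For real matrices with standard dot products, the defining identity <Ax, y> = <x, A^* y> gives (Ax)^T y = x^T (A^*) y, i.e. x^T A^T y = x^T (A^*) y. Since this holds for all x, y, we must have A^* = A^T. Therefore
A^* =
[[-1, 2, -1],
 [0, 0, 3],
 [-3, -2, -3]].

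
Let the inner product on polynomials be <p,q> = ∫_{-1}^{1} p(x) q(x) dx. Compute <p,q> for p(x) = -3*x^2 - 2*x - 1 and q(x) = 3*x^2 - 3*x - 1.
<p,q> = 12/5

Expand the product: p(x)·q(x) = -9*x^4 + 3*x^3 + 6*x^2 + 5*x + 1.
∫_{-1}^{1} of each monomial x^k gives [2/(k+1) if k even, 0 if k odd]. Integrating term-by-term (or equivalently evaluating the antiderivative F(x) = -9*x^5/5 + 3*x^4/4 + 2*x^3 + 5*x^2/2 + x at the endpoints):
  F(1) − F(−1) = 89/20 − (41/20) = 12/5.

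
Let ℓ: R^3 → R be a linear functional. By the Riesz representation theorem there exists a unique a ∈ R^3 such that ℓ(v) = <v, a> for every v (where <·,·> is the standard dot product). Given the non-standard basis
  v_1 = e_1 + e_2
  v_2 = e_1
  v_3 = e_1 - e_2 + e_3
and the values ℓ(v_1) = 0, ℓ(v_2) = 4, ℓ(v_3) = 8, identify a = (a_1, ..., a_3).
a = (4, -4, 0)

Write a = (a_1, ..., a_3) in the standard basis. For each basis vector v_i, ℓ(v_i) = <v_i, a> is a linear equation in the a_j's. Collect the n equations into a matrix system V a = ℓ, where row i of V is v_i (expressed in the standard basis). Since V is invertible (lower-triangular with 1s on the diagonal, up to permutation), solve by back-substitution:
  V =
[[1, 1, 0],
 [1, 0, 0],
 [1, -1, 1]]
  V a = (0, 4, 8)
Solving gives a = (4, -4, 0).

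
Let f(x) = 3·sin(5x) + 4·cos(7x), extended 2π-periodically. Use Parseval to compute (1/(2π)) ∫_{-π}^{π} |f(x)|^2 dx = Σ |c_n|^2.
Σ |c_n|^2 = 25/2

Expand |f|^2 and use orthogonality of {sin(nx), cos(mx)} on [-π, π]:
  ∫_{-π}^{π} sin(nx)^2 dx = π, ∫ cos(mx)^2 dx = π, and cross terms integrate to 0.
So ∫_{-π}^{π} f(x)^2 dx = 3^2 · π + 4^2 · π = (9 + 16)π.
Divide by 2π: (9 + 16)/2 = 25/2.
By Parseval, this equals Σ |c_n|^2.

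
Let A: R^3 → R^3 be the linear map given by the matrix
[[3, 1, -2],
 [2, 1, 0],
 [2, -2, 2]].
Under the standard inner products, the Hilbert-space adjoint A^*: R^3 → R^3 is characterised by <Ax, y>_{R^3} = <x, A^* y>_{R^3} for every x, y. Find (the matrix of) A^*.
A^* = A^T =
[[3, 2, 2],
 [1, 1, -2],
 [-2, 0, 2]]

For real matrices with standard dot products, the defining identity <Ax, y> = <x, A^* y> gives (Ax)^T y = x^T (A^*) y, i.e. x^T A^T y = x^T (A^*) y. Since this holds for all x, y, we must have A^* = A^T. Therefore
A^* =
[[3, 2, 2],
 [1, 1, -2],
 [-2, 0, 2]].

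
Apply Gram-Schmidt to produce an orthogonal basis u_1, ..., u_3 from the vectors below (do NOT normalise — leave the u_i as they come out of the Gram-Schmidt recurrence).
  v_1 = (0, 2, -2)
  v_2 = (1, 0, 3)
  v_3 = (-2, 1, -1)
Orthogonal basis:
  u_1 = (0, 2, -2)
  u_2 = (1, 3/2, 3/2)
  u_3 = (-18/11, 6/11, 6/11)

Apply the Gram-Schmidt recurrence
  u_1 = v_1
  u_i = v_i − Σ_{j<i} ((v_i · u_j) / (u_j · u_j)) · u_j.

Step by step this gives:
  u_1 = (0, 2, -2)
  u_2 = (1, 3/2, 3/2)
  u_3 = (-18/11, 6/11, 6/11)

Orthogonality check:
  u_2 · u_1 = 0 (should be 0)
  u_3 · u_1 = 0 (should be 0)
  u_3 · u_2 = 0 (should be 0)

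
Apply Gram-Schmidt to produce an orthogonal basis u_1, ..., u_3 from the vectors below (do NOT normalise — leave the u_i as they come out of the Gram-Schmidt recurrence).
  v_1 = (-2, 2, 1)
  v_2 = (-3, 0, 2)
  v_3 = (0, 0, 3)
Orthogonal basis:
  u_1 = (-2, 2, 1)
  u_2 = (-11/9, -16/9, 10/9)
  u_3 = (72/53, 18/53, 108/53)

Apply the Gram-Schmidt recurrence
  u_1 = v_1
  u_i = v_i − Σ_{j<i} ((v_i · u_j) / (u_j · u_j)) · u_j.

Step by step this gives:
  u_1 = (-2, 2, 1)
  u_2 = (-11/9, -16/9, 10/9)
  u_3 = (72/53, 18/53, 108/53)

Orthogonality check:
  u_2 · u_1 = 0 (should be 0)
  u_3 · u_1 = 0 (should be 0)
  u_3 · u_2 = 0 (should be 0)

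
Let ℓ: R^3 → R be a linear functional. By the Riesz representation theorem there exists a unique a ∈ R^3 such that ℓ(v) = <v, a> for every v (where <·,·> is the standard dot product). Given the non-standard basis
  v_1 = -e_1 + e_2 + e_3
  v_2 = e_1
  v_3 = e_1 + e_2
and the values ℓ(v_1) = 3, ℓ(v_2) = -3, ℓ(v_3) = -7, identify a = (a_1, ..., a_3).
a = (-3, -4, 4)

Write a = (a_1, ..., a_3) in the standard basis. For each basis vector v_i, ℓ(v_i) = <v_i, a> is a linear equation in the a_j's. Collect the n equations into a matrix system V a = ℓ, where row i of V is v_i (expressed in the standard basis). Since V is invertible (lower-triangular with 1s on the diagonal, up to permutation), solve by back-substitution:
  V =
[[-1, 1, 1],
 [1, 0, 0],
 [1, 1, 0]]
  V a = (3, -3, -7)
Solving gives a = (-3, -4, 4).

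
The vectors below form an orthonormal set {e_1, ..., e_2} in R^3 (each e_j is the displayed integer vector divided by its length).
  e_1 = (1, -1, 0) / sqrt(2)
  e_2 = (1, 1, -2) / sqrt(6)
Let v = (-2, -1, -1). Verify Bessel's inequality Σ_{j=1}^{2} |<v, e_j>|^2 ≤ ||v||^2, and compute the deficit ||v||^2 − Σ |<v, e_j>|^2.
Σ |<v, e_j>|^2 = 2/3; ||v||^2 = 6; deficit = 16/3

Write each e_j = u_j / sqrt(<u_j, u_j>) where u_j is the displayed integer vector. Then <v, e_j> = <v, u_j> / sqrt(<u_j, u_j>), so |<v, e_j>|^2 = <v, u_j>^2 / <u_j, u_j>.
Coefficients: <v, e_1> = -1/sqrt(2), <v, e_2> = -1/sqrt(6).
Square and sum: Σ |<v, e_j>|^2 = 2/3.
Compute ||v||^2 = v·v = 6.
Deficit = 6 − 2/3 = 16/3 ≥ 0, confirming Bessel's inequality. (The deficit equals ||v − Σ <v,e_j> e_j||^2, the squared distance from v to span{e_j}.)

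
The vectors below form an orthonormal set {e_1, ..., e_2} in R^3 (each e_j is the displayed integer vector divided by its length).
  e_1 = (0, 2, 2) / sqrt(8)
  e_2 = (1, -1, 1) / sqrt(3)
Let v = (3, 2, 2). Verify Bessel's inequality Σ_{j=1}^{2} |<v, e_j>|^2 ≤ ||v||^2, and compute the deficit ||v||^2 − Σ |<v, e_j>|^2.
Σ |<v, e_j>|^2 = 11; ||v||^2 = 17; deficit = 6

Write each e_j = u_j / sqrt(<u_j, u_j>) where u_j is the displayed integer vector. Then <v, e_j> = <v, u_j> / sqrt(<u_j, u_j>), so |<v, e_j>|^2 = <v, u_j>^2 / <u_j, u_j>.
Coefficients: <v, e_1> = 8/sqrt(8), <v, e_2> = 3/sqrt(3).
Square and sum: Σ |<v, e_j>|^2 = 11.
Compute ||v||^2 = v·v = 17.
Deficit = 17 − 11 = 6 ≥ 0, confirming Bessel's inequality. (The deficit equals ||v − Σ <v,e_j> e_j||^2, the squared distance from v to span{e_j}.)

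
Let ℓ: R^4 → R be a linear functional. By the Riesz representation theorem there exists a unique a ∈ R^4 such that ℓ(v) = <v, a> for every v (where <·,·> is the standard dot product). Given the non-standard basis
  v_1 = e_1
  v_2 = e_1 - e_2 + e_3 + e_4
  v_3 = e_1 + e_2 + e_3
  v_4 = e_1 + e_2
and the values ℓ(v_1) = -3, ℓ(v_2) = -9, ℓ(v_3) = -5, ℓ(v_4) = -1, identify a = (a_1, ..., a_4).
a = (-3, 2, -4, 0)

Write a = (a_1, ..., a_4) in the standard basis. For each basis vector v_i, ℓ(v_i) = <v_i, a> is a linear equation in the a_j's. Collect the n equations into a matrix system V a = ℓ, where row i of V is v_i (expressed in the standard basis). Since V is invertible (lower-triangular with 1s on the diagonal, up to permutation), solve by back-substitution:
  V =
[[1, 0, 0, 0],
 [1, -1, 1, 1],
 [1, 1, 1, 0],
 [1, 1, 0, 0]]
  V a = (-3, -9, -5, -1)
Solving gives a = (-3, 2, -4, 0).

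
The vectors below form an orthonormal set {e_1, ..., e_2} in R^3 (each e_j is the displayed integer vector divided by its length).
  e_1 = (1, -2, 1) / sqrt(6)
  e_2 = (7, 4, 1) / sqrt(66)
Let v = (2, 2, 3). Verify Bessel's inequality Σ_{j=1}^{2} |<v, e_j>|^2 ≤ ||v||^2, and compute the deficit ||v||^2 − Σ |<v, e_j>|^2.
Σ |<v, e_j>|^2 = 106/11; ||v||^2 = 17; deficit = 81/11

Write each e_j = u_j / sqrt(<u_j, u_j>) where u_j is the displayed integer vector. Then <v, e_j> = <v, u_j> / sqrt(<u_j, u_j>), so |<v, e_j>|^2 = <v, u_j>^2 / <u_j, u_j>.
Coefficients: <v, e_1> = 1/sqrt(6), <v, e_2> = 25/sqrt(66).
Square and sum: Σ |<v, e_j>|^2 = 106/11.
Compute ||v||^2 = v·v = 17.
Deficit = 17 − 106/11 = 81/11 ≥ 0, confirming Bessel's inequality. (The deficit equals ||v − Σ <v,e_j> e_j||^2, the squared distance from v to span{e_j}.)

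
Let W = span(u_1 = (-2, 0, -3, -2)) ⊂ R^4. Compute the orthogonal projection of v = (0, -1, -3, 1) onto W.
proj_W(v) = (-14/17, 0, -21/17, -14/17)

Set up U = [u_1 | ... | u_1] ∈ R^(4×1). The projector onto W = col(U) is P = U (U^T U)^(-1) U^T.
Compute U^T U =
  [17],
and U^T v = (7).
Solve U^T U · c = U^T v for the coefficients: c = (7/17). The projection is proj_W(v) = U c.
Check: (v - proj_W(v)) · u_1 = 0  (should be 0).
Result: proj_W(v) = (-14/17, 0, -21/17, -14/17).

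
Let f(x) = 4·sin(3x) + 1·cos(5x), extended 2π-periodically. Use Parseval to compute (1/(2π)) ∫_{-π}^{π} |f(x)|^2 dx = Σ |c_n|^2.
Σ |c_n|^2 = 17/2

Expand |f|^2 and use orthogonality of {sin(nx), cos(mx)} on [-π, π]:
  ∫_{-π}^{π} sin(nx)^2 dx = π, ∫ cos(mx)^2 dx = π, and cross terms integrate to 0.
So ∫_{-π}^{π} f(x)^2 dx = 4^2 · π + 1^2 · π = (16 + 1)π.
Divide by 2π: (16 + 1)/2 = 17/2.
By Parseval, this equals Σ |c_n|^2.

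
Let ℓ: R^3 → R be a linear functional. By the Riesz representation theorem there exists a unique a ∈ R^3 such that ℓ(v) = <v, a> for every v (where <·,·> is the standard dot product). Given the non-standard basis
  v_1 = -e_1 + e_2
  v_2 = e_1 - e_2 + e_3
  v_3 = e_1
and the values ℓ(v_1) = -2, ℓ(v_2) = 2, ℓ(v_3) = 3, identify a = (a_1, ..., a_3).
a = (3, 1, 0)

Write a = (a_1, ..., a_3) in the standard basis. For each basis vector v_i, ℓ(v_i) = <v_i, a> is a linear equation in the a_j's. Collect the n equations into a matrix system V a = ℓ, where row i of V is v_i (expressed in the standard basis). Since V is invertible (lower-triangular with 1s on the diagonal, up to permutation), solve by back-substitution:
  V =
[[-1, 1, 0],
 [1, -1, 1],
 [1, 0, 0]]
  V a = (-2, 2, 3)
Solving gives a = (3, 1, 0).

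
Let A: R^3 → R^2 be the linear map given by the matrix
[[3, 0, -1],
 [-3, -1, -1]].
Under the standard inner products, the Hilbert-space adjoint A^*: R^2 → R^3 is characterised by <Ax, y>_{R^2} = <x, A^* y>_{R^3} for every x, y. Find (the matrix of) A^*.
A^* = A^T =
[[3, -3],
 [0, -1],
 [-1, -1]]

For real matrices with standard dot products, the defining identity <Ax, y> = <x, A^* y> gives (Ax)^T y = x^T (A^*) y, i.e. x^T A^T y = x^T (A^*) y. Since this holds for all x, y, we must have A^* = A^T. Therefore
A^* =
[[3, -3],
 [0, -1],
 [-1, -1]].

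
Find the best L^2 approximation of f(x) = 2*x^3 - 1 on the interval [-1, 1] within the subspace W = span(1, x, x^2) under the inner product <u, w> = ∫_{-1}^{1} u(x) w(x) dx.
g(x) = 6*x/5 - 1

The best approximation g ∈ W is the orthogonal projection of f onto W. Writing g = a_0 + a_1 x + a_2 x^2, the coefficients solve the normal equations G · a = b where
  G_{ij} = <φ_i, φ_j> and b_i = <f, φ_i>, with φ_0 = 1, φ_1 = x, φ_2 = x^2.
G =
  [2, 0, 2/3]
  [0, 2/3, 0]
  [2/3, 0, 2/5],
b = (-2, 4/5, -2/3).
Solving gives a_0 = -1, a_1 = 6/5, a_2 = 0, so
  g(x) = 6*x/5 - 1.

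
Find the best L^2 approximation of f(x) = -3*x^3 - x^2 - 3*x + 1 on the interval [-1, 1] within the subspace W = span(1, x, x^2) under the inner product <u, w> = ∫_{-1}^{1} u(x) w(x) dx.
g(x) = -x^2 - 24*x/5 + 1

The best approximation g ∈ W is the orthogonal projection of f onto W. Writing g = a_0 + a_1 x + a_2 x^2, the coefficients solve the normal equations G · a = b where
  G_{ij} = <φ_i, φ_j> and b_i = <f, φ_i>, with φ_0 = 1, φ_1 = x, φ_2 = x^2.
G =
  [2, 0, 2/3]
  [0, 2/3, 0]
  [2/3, 0, 2/5],
b = (4/3, -16/5, 4/15).
Solving gives a_0 = 1, a_1 = -24/5, a_2 = -1, so
  g(x) = -x^2 - 24*x/5 + 1.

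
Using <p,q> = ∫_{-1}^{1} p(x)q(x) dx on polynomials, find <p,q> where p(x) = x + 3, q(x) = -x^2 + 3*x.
<p,q> = 0

Expand the product: p(x)·q(x) = -x^3 + 9*x.
∫_{-1}^{1} of each monomial x^k gives [2/(k+1) if k even, 0 if k odd]. Integrating term-by-term (or equivalently evaluating the antiderivative F(x) = -x^4/4 + 9*x^2/2 at the endpoints):
  F(1) − F(−1) = 17/4 − (17/4) = 0.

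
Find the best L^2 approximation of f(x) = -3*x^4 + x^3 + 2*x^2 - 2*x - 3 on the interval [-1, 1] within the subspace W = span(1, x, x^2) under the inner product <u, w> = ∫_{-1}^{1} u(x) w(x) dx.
g(x) = -4*x^2/7 - 7*x/5 - 96/35

The best approximation g ∈ W is the orthogonal projection of f onto W. Writing g = a_0 + a_1 x + a_2 x^2, the coefficients solve the normal equations G · a = b where
  G_{ij} = <φ_i, φ_j> and b_i = <f, φ_i>, with φ_0 = 1, φ_1 = x, φ_2 = x^2.
G =
  [2, 0, 2/3]
  [0, 2/3, 0]
  [2/3, 0, 2/5],
b = (-88/15, -14/15, -72/35).
Solving gives a_0 = -96/35, a_1 = -7/5, a_2 = -4/7, so
  g(x) = -4*x^2/7 - 7*x/5 - 96/35.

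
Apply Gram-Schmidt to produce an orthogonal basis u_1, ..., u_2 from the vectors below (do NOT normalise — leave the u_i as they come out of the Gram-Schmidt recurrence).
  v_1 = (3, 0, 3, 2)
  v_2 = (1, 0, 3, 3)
Orthogonal basis:
  u_1 = (3, 0, 3, 2)
  u_2 = (-16/11, 0, 6/11, 15/11)

Apply the Gram-Schmidt recurrence
  u_1 = v_1
  u_i = v_i − Σ_{j<i} ((v_i · u_j) / (u_j · u_j)) · u_j.

Step by step this gives:
  u_1 = (3, 0, 3, 2)
  u_2 = (-16/11, 0, 6/11, 15/11)

Orthogonality check:
  u_2 · u_1 = 0 (should be 0)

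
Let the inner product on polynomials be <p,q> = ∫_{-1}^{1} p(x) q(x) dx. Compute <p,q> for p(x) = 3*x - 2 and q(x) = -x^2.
<p,q> = 4/3

Expand the product: p(x)·q(x) = -3*x^3 + 2*x^2.
∫_{-1}^{1} of each monomial x^k gives [2/(k+1) if k even, 0 if k odd]. Integrating term-by-term (or equivalently evaluating the antiderivative F(x) = -3*x^4/4 + 2*x^3/3 at the endpoints):
  F(1) − F(−1) = -1/12 − (-17/12) = 4/3.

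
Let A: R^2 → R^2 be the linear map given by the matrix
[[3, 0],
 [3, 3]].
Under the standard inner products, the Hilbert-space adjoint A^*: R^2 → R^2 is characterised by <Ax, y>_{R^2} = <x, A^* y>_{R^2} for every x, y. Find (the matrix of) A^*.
A^* = A^T =
[[3, 3],
 [0, 3]]

For real matrices with standard dot products, the defining identity <Ax, y> = <x, A^* y> gives (Ax)^T y = x^T (A^*) y, i.e. x^T A^T y = x^T (A^*) y. Since this holds for all x, y, we must have A^* = A^T. Therefore
A^* =
[[3, 3],
 [0, 3]].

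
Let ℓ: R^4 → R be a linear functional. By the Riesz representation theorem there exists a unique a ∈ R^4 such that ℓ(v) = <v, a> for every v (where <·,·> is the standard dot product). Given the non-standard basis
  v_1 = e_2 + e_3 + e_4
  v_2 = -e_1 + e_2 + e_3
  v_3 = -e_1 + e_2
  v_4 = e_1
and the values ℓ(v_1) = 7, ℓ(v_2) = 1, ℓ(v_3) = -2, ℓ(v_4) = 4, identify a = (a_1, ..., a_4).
a = (4, 2, 3, 2)

Write a = (a_1, ..., a_4) in the standard basis. For each basis vector v_i, ℓ(v_i) = <v_i, a> is a linear equation in the a_j's. Collect the n equations into a matrix system V a = ℓ, where row i of V is v_i (expressed in the standard basis). Since V is invertible (lower-triangular with 1s on the diagonal, up to permutation), solve by back-substitution:
  V =
[[0, 1, 1, 1],
 [-1, 1, 1, 0],
 [-1, 1, 0, 0],
 [1, 0, 0, 0]]
  V a = (7, 1, -2, 4)
Solving gives a = (4, 2, 3, 2).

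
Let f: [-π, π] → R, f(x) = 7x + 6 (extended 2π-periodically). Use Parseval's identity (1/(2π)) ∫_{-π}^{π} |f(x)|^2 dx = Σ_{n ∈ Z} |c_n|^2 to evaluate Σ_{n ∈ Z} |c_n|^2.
Σ |c_n|^2 = 49π^2/3 + 36

Expand and integrate term by term over [-π, π]:
  ∫ (7x)^2 dx = 49·(2π^3/3); ∫ 2·7·(6)·x dx = 0 (odd integrand); ∫ 6^2 dx = 36·2π.
So (1/(2π)) ∫_{-π}^{π} (7x + 6)^2 dx = 49π^2/3 + 36 = 49π^2/3 + 36.
Parseval ⇒ Σ |c_n|^2 = 49π^2/3 + 36.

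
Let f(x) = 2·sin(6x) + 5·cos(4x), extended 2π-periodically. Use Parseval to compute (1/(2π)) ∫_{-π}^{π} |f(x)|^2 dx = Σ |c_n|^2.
Σ |c_n|^2 = 29/2

Expand |f|^2 and use orthogonality of {sin(nx), cos(mx)} on [-π, π]:
  ∫_{-π}^{π} sin(nx)^2 dx = π, ∫ cos(mx)^2 dx = π, and cross terms integrate to 0.
So ∫_{-π}^{π} f(x)^2 dx = 2^2 · π + 5^2 · π = (4 + 25)π.
Divide by 2π: (4 + 25)/2 = 29/2.
By Parseval, this equals Σ |c_n|^2.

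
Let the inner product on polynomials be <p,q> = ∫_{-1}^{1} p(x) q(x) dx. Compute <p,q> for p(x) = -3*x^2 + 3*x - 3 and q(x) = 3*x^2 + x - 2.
<p,q> = 42/5

Expand the product: p(x)·q(x) = -9*x^4 + 6*x^3 - 9*x + 6.
∫_{-1}^{1} of each monomial x^k gives [2/(k+1) if k even, 0 if k odd]. Integrating term-by-term (or equivalently evaluating the antiderivative F(x) = -9*x^5/5 + 3*x^4/2 - 9*x^2/2 + 6*x at the endpoints):
  F(1) − F(−1) = 6/5 − (-36/5) = 42/5.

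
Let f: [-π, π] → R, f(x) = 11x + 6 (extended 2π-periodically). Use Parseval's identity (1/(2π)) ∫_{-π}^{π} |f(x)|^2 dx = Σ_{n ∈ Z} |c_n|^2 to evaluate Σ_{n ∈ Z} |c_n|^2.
Σ |c_n|^2 = 121π^2/3 + 36

Expand and integrate term by term over [-π, π]:
  ∫ (11x)^2 dx = 121·(2π^3/3); ∫ 2·11·(6)·x dx = 0 (odd integrand); ∫ 6^2 dx = 36·2π.
So (1/(2π)) ∫_{-π}^{π} (11x + 6)^2 dx = 121π^2/3 + 36 = 121π^2/3 + 36.
Parseval ⇒ Σ |c_n|^2 = 121π^2/3 + 36.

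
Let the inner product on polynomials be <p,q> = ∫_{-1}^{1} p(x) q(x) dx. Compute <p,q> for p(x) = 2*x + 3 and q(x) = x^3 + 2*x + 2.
<p,q> = 232/15

Expand the product: p(x)·q(x) = 2*x^4 + 3*x^3 + 4*x^2 + 10*x + 6.
∫_{-1}^{1} of each monomial x^k gives [2/(k+1) if k even, 0 if k odd]. Integrating term-by-term (or equivalently evaluating the antiderivative F(x) = 2*x^5/5 + 3*x^4/4 + 4*x^3/3 + 5*x^2 + 6*x at the endpoints):
  F(1) − F(−1) = 809/60 − (-119/60) = 232/15.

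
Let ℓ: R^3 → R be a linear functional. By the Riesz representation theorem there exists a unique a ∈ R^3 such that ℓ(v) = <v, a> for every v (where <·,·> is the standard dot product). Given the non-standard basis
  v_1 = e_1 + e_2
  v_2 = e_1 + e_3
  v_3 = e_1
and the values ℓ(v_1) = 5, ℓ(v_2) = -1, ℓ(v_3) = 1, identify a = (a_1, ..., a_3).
a = (1, 4, -2)

Write a = (a_1, ..., a_3) in the standard basis. For each basis vector v_i, ℓ(v_i) = <v_i, a> is a linear equation in the a_j's. Collect the n equations into a matrix system V a = ℓ, where row i of V is v_i (expressed in the standard basis). Since V is invertible (lower-triangular with 1s on the diagonal, up to permutation), solve by back-substitution:
  V =
[[1, 1, 0],
 [1, 0, 1],
 [1, 0, 0]]
  V a = (5, -1, 1)
Solving gives a = (1, 4, -2).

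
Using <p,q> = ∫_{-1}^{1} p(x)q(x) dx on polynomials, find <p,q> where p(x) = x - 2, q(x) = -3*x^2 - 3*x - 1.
<p,q> = 6

Expand the product: p(x)·q(x) = -3*x^3 + 3*x^2 + 5*x + 2.
∫_{-1}^{1} of each monomial x^k gives [2/(k+1) if k even, 0 if k odd]. Integrating term-by-term (or equivalently evaluating the antiderivative F(x) = -3*x^4/4 + x^3 + 5*x^2/2 + 2*x at the endpoints):
  F(1) − F(−1) = 19/4 − (-5/4) = 6.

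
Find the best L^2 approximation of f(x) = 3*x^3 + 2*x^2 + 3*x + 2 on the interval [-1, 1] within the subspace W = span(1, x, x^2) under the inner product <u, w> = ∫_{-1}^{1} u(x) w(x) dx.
g(x) = 2*x^2 + 24*x/5 + 2

The best approximation g ∈ W is the orthogonal projection of f onto W. Writing g = a_0 + a_1 x + a_2 x^2, the coefficients solve the normal equations G · a = b where
  G_{ij} = <φ_i, φ_j> and b_i = <f, φ_i>, with φ_0 = 1, φ_1 = x, φ_2 = x^2.
G =
  [2, 0, 2/3]
  [0, 2/3, 0]
  [2/3, 0, 2/5],
b = (16/3, 16/5, 32/15).
Solving gives a_0 = 2, a_1 = 24/5, a_2 = 2, so
  g(x) = 2*x^2 + 24*x/5 + 2.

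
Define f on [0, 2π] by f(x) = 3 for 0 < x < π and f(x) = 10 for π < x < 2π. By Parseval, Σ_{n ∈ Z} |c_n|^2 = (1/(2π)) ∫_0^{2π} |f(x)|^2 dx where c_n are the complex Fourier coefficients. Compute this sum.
Σ |c_n|^2 = 109/2

Parseval equates the L^2 energy of f (normalised by 1/(2π)) with the ℓ^2 sum of its Fourier coefficients: (1/(2π)) ∫_0^{2π} |f|^2 = Σ |c_n|^2.
Compute the left side: (1/(2π)) [∫_0^π 3^2 dx + ∫_π^{2π} 10^2 dx] = (1/(2π)) · (9π + 100π) = (9 + 100)/2 = 109/2.
So Σ_{n ∈ Z} |c_n|^2 = 109/2.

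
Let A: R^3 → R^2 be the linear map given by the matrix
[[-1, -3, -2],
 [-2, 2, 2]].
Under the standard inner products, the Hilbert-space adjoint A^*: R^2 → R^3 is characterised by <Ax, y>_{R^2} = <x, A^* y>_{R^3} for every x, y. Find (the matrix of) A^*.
A^* = A^T =
[[-1, -2],
 [-3, 2],
 [-2, 2]]

For real matrices with standard dot products, the defining identity <Ax, y> = <x, A^* y> gives (Ax)^T y = x^T (A^*) y, i.e. x^T A^T y = x^T (A^*) y. Since this holds for all x, y, we must have A^* = A^T. Therefore
A^* =
[[-1, -2],
 [-3, 2],
 [-2, 2]].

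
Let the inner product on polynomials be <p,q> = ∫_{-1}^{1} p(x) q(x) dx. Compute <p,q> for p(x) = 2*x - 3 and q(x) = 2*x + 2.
<p,q> = -28/3

Expand the product: p(x)·q(x) = 4*x^2 - 2*x - 6.
∫_{-1}^{1} of each monomial x^k gives [2/(k+1) if k even, 0 if k odd]. Integrating term-by-term (or equivalently evaluating the antiderivative F(x) = 4*x^3/3 - x^2 - 6*x at the endpoints):
  F(1) − F(−1) = -17/3 − (11/3) = -28/3.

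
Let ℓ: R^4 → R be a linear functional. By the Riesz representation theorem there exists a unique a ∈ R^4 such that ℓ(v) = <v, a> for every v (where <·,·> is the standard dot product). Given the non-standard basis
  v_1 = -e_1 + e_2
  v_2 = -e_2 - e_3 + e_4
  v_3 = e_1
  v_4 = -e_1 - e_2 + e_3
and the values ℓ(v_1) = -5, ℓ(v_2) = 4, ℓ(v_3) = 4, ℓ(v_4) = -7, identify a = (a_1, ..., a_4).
a = (4, -1, -4, -1)

Write a = (a_1, ..., a_4) in the standard basis. For each basis vector v_i, ℓ(v_i) = <v_i, a> is a linear equation in the a_j's. Collect the n equations into a matrix system V a = ℓ, where row i of V is v_i (expressed in the standard basis). Since V is invertible (lower-triangular with 1s on the diagonal, up to permutation), solve by back-substitution:
  V =
[[-1, 1, 0, 0],
 [0, -1, -1, 1],
 [1, 0, 0, 0],
 [-1, -1, 1, 0]]
  V a = (-5, 4, 4, -7)
Solving gives a = (4, -1, -4, -1).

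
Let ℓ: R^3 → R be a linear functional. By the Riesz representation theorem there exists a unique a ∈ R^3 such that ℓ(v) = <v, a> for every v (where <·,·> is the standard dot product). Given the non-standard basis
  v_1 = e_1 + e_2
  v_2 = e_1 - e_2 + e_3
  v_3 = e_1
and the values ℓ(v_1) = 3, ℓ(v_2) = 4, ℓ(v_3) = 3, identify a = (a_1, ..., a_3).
a = (3, 0, 1)

Write a = (a_1, ..., a_3) in the standard basis. For each basis vector v_i, ℓ(v_i) = <v_i, a> is a linear equation in the a_j's. Collect the n equations into a matrix system V a = ℓ, where row i of V is v_i (expressed in the standard basis). Since V is invertible (lower-triangular with 1s on the diagonal, up to permutation), solve by back-substitution:
  V =
[[1, 1, 0],
 [1, -1, 1],
 [1, 0, 0]]
  V a = (3, 4, 3)
Solving gives a = (3, 0, 1).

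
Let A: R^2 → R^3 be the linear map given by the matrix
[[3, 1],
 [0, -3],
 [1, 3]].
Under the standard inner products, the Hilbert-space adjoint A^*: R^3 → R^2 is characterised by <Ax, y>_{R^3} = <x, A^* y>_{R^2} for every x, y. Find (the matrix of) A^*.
A^* = A^T =
[[3, 0, 1],
 [1, -3, 3]]

For real matrices with standard dot products, the defining identity <Ax, y> = <x, A^* y> gives (Ax)^T y = x^T (A^*) y, i.e. x^T A^T y = x^T (A^*) y. Since this holds for all x, y, we must have A^* = A^T. Therefore
A^* =
[[3, 0, 1],
 [1, -3, 3]].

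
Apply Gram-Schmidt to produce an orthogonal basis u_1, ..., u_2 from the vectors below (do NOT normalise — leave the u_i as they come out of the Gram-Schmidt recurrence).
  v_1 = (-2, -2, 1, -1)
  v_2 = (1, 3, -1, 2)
Orthogonal basis:
  u_1 = (-2, -2, 1, -1)
  u_2 = (-6/5, 4/5, 1/10, 9/10)

Apply the Gram-Schmidt recurrence
  u_1 = v_1
  u_i = v_i − Σ_{j<i} ((v_i · u_j) / (u_j · u_j)) · u_j.

Step by step this gives:
  u_1 = (-2, -2, 1, -1)
  u_2 = (-6/5, 4/5, 1/10, 9/10)

Orthogonality check:
  u_2 · u_1 = 0 (should be 0)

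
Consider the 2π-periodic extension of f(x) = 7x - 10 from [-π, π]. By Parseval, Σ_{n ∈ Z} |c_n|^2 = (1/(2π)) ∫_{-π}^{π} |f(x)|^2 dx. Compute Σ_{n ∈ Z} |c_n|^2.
Σ |c_n|^2 = 49π^2/3 + 100

Expand and integrate term by term over [-π, π]:
  ∫ (7x)^2 dx = 49·(2π^3/3); ∫ 2·7·(-10)·x dx = 0 (odd integrand); ∫ (-10)^2 dx = 100·2π.
So (1/(2π)) ∫_{-π}^{π} (7x - 10)^2 dx = 49π^2/3 + 100 = 49π^2/3 + 100.
Parseval ⇒ Σ |c_n|^2 = 49π^2/3 + 100.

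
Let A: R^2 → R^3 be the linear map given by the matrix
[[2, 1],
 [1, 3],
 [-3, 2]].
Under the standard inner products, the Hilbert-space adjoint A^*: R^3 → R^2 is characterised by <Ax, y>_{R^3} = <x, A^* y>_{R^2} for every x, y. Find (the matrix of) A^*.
A^* = A^T =
[[2, 1, -3],
 [1, 3, 2]]

For real matrices with standard dot products, the defining identity <Ax, y> = <x, A^* y> gives (Ax)^T y = x^T (A^*) y, i.e. x^T A^T y = x^T (A^*) y. Since this holds for all x, y, we must have A^* = A^T. Therefore
A^* =
[[2, 1, -3],
 [1, 3, 2]].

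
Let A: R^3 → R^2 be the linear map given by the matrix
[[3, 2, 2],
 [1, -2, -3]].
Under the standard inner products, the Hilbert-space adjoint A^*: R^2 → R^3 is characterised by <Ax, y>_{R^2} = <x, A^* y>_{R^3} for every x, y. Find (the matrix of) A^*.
A^* = A^T =
[[3, 1],
 [2, -2],
 [2, -3]]

For real matrices with standard dot products, the defining identity <Ax, y> = <x, A^* y> gives (Ax)^T y = x^T (A^*) y, i.e. x^T A^T y = x^T (A^*) y. Since this holds for all x, y, we must have A^* = A^T. Therefore
A^* =
[[3, 1],
 [2, -2],
 [2, -3]].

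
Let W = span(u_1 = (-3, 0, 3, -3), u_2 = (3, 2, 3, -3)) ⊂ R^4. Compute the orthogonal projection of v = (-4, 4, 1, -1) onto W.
proj_W(v) = (-18/7, -2/7, 12/7, -12/7)

Set up U = [u_1 | ... | u_2] ∈ R^(4×2). The projector onto W = col(U) is P = U (U^T U)^(-1) U^T.
Compute U^T U =
  [27, 9]
  [9, 31],
and U^T v = (18, 2).
Solve U^T U · c = U^T v for the coefficients: c = (5/7, -1/7). The projection is proj_W(v) = U c.
Check: (v - proj_W(v)) · u_1 = 0  (should be 0).
Check: (v - proj_W(v)) · u_2 = 0  (should be 0).
Result: proj_W(v) = (-18/7, -2/7, 12/7, -12/7).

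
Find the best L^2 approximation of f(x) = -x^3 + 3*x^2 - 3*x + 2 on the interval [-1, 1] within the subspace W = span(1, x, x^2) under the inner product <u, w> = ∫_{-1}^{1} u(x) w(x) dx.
g(x) = 3*x^2 - 18*x/5 + 2

The best approximation g ∈ W is the orthogonal projection of f onto W. Writing g = a_0 + a_1 x + a_2 x^2, the coefficients solve the normal equations G · a = b where
  G_{ij} = <φ_i, φ_j> and b_i = <f, φ_i>, with φ_0 = 1, φ_1 = x, φ_2 = x^2.
G =
  [2, 0, 2/3]
  [0, 2/3, 0]
  [2/3, 0, 2/5],
b = (6, -12/5, 38/15).
Solving gives a_0 = 2, a_1 = -18/5, a_2 = 3, so
  g(x) = 3*x^2 - 18*x/5 + 2.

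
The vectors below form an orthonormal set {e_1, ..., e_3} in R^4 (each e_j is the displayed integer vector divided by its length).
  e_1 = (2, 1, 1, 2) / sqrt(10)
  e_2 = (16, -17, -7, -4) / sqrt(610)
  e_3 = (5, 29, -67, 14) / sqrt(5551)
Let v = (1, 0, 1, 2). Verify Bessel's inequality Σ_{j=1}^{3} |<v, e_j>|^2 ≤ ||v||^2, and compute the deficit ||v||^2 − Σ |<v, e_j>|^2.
Σ |<v, e_j>|^2 = 465/91; ||v||^2 = 6; deficit = 81/91

Write each e_j = u_j / sqrt(<u_j, u_j>) where u_j is the displayed integer vector. Then <v, e_j> = <v, u_j> / sqrt(<u_j, u_j>), so |<v, e_j>|^2 = <v, u_j>^2 / <u_j, u_j>.
Coefficients: <v, e_1> = 7/sqrt(10), <v, e_2> = 1/sqrt(610), <v, e_3> = -34/sqrt(5551).
Square and sum: Σ |<v, e_j>|^2 = 465/91.
Compute ||v||^2 = v·v = 6.
Deficit = 6 − 465/91 = 81/91 ≥ 0, confirming Bessel's inequality. (The deficit equals ||v − Σ <v,e_j> e_j||^2, the squared distance from v to span{e_j}.)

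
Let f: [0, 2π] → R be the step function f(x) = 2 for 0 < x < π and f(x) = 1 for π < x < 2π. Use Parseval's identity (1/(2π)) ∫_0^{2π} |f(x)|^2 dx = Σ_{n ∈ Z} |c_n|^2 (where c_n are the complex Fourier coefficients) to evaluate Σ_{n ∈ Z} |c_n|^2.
Σ |c_n|^2 = 5/2

Parseval equates the L^2 energy of f (normalised by 1/(2π)) with the ℓ^2 sum of its Fourier coefficients: (1/(2π)) ∫_0^{2π} |f|^2 = Σ |c_n|^2.
Compute the left side: (1/(2π)) [∫_0^π 2^2 dx + ∫_π^{2π} 1^2 dx] = (1/(2π)) · (4π + 1π) = (4 + 1)/2 = 5/2.
So Σ_{n ∈ Z} |c_n|^2 = 5/2.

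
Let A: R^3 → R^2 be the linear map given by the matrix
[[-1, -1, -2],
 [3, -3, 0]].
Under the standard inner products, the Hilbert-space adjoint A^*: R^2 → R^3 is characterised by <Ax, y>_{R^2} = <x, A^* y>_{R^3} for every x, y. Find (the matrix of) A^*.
A^* = A^T =
[[-1, 3],
 [-1, -3],
 [-2, 0]]

For real matrices with standard dot products, the defining identity <Ax, y> = <x, A^* y> gives (Ax)^T y = x^T (A^*) y, i.e. x^T A^T y = x^T (A^*) y. Since this holds for all x, y, we must have A^* = A^T. Therefore
A^* =
[[-1, 3],
 [-1, -3],
 [-2, 0]].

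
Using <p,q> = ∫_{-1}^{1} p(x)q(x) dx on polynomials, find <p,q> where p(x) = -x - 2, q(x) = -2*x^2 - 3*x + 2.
<p,q> = -10/3

Expand the product: p(x)·q(x) = 2*x^3 + 7*x^2 + 4*x - 4.
∫_{-1}^{1} of each monomial x^k gives [2/(k+1) if k even, 0 if k odd]. Integrating term-by-term (or equivalently evaluating the antiderivative F(x) = x^4/2 + 7*x^3/3 + 2*x^2 - 4*x at the endpoints):
  F(1) − F(−1) = 5/6 − (25/6) = -10/3.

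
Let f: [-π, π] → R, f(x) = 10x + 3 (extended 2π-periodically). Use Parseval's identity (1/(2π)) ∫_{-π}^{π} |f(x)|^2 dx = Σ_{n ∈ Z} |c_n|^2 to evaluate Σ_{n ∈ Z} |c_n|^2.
Σ |c_n|^2 = 100π^2/3 + 9

Expand and integrate term by term over [-π, π]:
  ∫ (10x)^2 dx = 100·(2π^3/3); ∫ 2·10·(3)·x dx = 0 (odd integrand); ∫ 3^2 dx = 9·2π.
So (1/(2π)) ∫_{-π}^{π} (10x + 3)^2 dx = 100π^2/3 + 9 = 100π^2/3 + 9.
Parseval ⇒ Σ |c_n|^2 = 100π^2/3 + 9.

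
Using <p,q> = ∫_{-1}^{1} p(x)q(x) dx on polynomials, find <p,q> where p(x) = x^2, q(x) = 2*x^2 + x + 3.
<p,q> = 14/5

Expand the product: p(x)·q(x) = 2*x^4 + x^3 + 3*x^2.
∫_{-1}^{1} of each monomial x^k gives [2/(k+1) if k even, 0 if k odd]. Integrating term-by-term (or equivalently evaluating the antiderivative F(x) = 2*x^5/5 + x^4/4 + x^3 at the endpoints):
  F(1) − F(−1) = 33/20 − (-23/20) = 14/5.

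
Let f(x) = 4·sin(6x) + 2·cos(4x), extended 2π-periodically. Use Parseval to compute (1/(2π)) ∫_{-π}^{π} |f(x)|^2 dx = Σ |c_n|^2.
Σ |c_n|^2 = 10

Expand |f|^2 and use orthogonality of {sin(nx), cos(mx)} on [-π, π]:
  ∫_{-π}^{π} sin(nx)^2 dx = π, ∫ cos(mx)^2 dx = π, and cross terms integrate to 0.
So ∫_{-π}^{π} f(x)^2 dx = 4^2 · π + 2^2 · π = (16 + 4)π.
Divide by 2π: (16 + 4)/2 = 10.
By Parseval, this equals Σ |c_n|^2.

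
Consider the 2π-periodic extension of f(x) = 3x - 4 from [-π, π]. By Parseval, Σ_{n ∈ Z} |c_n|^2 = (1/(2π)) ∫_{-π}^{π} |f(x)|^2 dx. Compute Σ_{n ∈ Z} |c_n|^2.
Σ |c_n|^2 = 3π^2 + 16

Expand and integrate term by term over [-π, π]:
  ∫ (3x)^2 dx = 9·(2π^3/3); ∫ 2·3·(-4)·x dx = 0 (odd integrand); ∫ (-4)^2 dx = 16·2π.
So (1/(2π)) ∫_{-π}^{π} (3x - 4)^2 dx = 9π^2/3 + 16 = 3π^2 + 16.
Parseval ⇒ Σ |c_n|^2 = 3π^2 + 16.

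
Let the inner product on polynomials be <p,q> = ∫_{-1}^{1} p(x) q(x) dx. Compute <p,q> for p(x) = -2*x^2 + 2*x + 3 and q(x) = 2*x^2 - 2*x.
<p,q> = -4/15

Expand the product: p(x)·q(x) = -4*x^4 + 8*x^3 + 2*x^2 - 6*x.
∫_{-1}^{1} of each monomial x^k gives [2/(k+1) if k even, 0 if k odd]. Integrating term-by-term (or equivalently evaluating the antiderivative F(x) = -4*x^5/5 + 2*x^4 + 2*x^3/3 - 3*x^2 at the endpoints):
  F(1) − F(−1) = -17/15 − (-13/15) = -4/15.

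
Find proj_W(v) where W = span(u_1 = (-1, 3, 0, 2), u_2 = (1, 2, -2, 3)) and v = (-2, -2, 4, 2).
proj_W(v) = (-200/131, 40/131, 224/131, -160/131)

Set up U = [u_1 | ... | u_2] ∈ R^(4×2). The projector onto W = col(U) is P = U (U^T U)^(-1) U^T.
Compute U^T U =
  [14, 11]
  [11, 18],
and U^T v = (0, -8).
Solve U^T U · c = U^T v for the coefficients: c = (88/131, -112/131). The projection is proj_W(v) = U c.
Check: (v - proj_W(v)) · u_1 = 0  (should be 0).
Check: (v - proj_W(v)) · u_2 = 0  (should be 0).
Result: proj_W(v) = (-200/131, 40/131, 224/131, -160/131).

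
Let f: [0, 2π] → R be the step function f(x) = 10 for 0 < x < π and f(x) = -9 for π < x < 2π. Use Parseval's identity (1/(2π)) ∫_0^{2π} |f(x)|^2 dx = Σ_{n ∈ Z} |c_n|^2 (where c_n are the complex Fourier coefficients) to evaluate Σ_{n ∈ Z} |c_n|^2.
Σ |c_n|^2 = 181/2

Parseval equates the L^2 energy of f (normalised by 1/(2π)) with the ℓ^2 sum of its Fourier coefficients: (1/(2π)) ∫_0^{2π} |f|^2 = Σ |c_n|^2.
Compute the left side: (1/(2π)) [∫_0^π 10^2 dx + ∫_π^{2π} (-9)^2 dx] = (1/(2π)) · (100π + 81π) = (100 + 81)/2 = 181/2.
So Σ_{n ∈ Z} |c_n|^2 = 181/2.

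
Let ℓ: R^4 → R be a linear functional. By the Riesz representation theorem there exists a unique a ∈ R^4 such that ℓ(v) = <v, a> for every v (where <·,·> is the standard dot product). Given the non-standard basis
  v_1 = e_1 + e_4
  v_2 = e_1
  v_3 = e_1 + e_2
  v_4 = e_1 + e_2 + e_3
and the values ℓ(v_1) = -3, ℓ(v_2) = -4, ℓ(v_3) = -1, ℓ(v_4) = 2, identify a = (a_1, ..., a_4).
a = (-4, 3, 3, 1)

Write a = (a_1, ..., a_4) in the standard basis. For each basis vector v_i, ℓ(v_i) = <v_i, a> is a linear equation in the a_j's. Collect the n equations into a matrix system V a = ℓ, where row i of V is v_i (expressed in the standard basis). Since V is invertible (lower-triangular with 1s on the diagonal, up to permutation), solve by back-substitution:
  V =
[[1, 0, 0, 1],
 [1, 0, 0, 0],
 [1, 1, 0, 0],
 [1, 1, 1, 0]]
  V a = (-3, -4, -1, 2)
Solving gives a = (-4, 3, 3, 1).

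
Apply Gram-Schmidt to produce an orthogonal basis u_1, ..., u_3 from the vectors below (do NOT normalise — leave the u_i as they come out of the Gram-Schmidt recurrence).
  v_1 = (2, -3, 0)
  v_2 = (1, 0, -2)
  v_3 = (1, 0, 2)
Orthogonal basis:
  u_1 = (2, -3, 0)
  u_2 = (9/13, 6/13, -2)
  u_3 = (72/61, 48/61, 36/61)

Apply the Gram-Schmidt recurrence
  u_1 = v_1
  u_i = v_i − Σ_{j<i} ((v_i · u_j) / (u_j · u_j)) · u_j.

Step by step this gives:
  u_1 = (2, -3, 0)
  u_2 = (9/13, 6/13, -2)
  u_3 = (72/61, 48/61, 36/61)

Orthogonality check:
  u_2 · u_1 = 0 (should be 0)
  u_3 · u_1 = 0 (should be 0)
  u_3 · u_2 = 0 (should be 0)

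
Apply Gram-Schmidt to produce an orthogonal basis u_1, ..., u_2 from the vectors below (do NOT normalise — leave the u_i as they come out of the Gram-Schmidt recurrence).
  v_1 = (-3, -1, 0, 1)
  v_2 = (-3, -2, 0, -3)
Orthogonal basis:
  u_1 = (-3, -1, 0, 1)
  u_2 = (-9/11, -14/11, 0, -41/11)

Apply the Gram-Schmidt recurrence
  u_1 = v_1
  u_i = v_i − Σ_{j<i} ((v_i · u_j) / (u_j · u_j)) · u_j.

Step by step this gives:
  u_1 = (-3, -1, 0, 1)
  u_2 = (-9/11, -14/11, 0, -41/11)

Orthogonality check:
  u_2 · u_1 = 0 (should be 0)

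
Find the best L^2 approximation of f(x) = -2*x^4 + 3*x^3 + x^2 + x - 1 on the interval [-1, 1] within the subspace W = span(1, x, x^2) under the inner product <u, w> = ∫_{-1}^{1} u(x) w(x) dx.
g(x) = -5*x^2/7 + 14*x/5 - 29/35

The best approximation g ∈ W is the orthogonal projection of f onto W. Writing g = a_0 + a_1 x + a_2 x^2, the coefficients solve the normal equations G · a = b where
  G_{ij} = <φ_i, φ_j> and b_i = <f, φ_i>, with φ_0 = 1, φ_1 = x, φ_2 = x^2.
G =
  [2, 0, 2/3]
  [0, 2/3, 0]
  [2/3, 0, 2/5],
b = (-32/15, 28/15, -88/105).
Solving gives a_0 = -29/35, a_1 = 14/5, a_2 = -5/7, so
  g(x) = -5*x^2/7 + 14*x/5 - 29/35.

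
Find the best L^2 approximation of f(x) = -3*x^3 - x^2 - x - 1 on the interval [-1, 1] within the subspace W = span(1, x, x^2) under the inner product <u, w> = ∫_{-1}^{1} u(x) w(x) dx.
g(x) = -x^2 - 14*x/5 - 1

The best approximation g ∈ W is the orthogonal projection of f onto W. Writing g = a_0 + a_1 x + a_2 x^2, the coefficients solve the normal equations G · a = b where
  G_{ij} = <φ_i, φ_j> and b_i = <f, φ_i>, with φ_0 = 1, φ_1 = x, φ_2 = x^2.
G =
  [2, 0, 2/3]
  [0, 2/3, 0]
  [2/3, 0, 2/5],
b = (-8/3, -28/15, -16/15).
Solving gives a_0 = -1, a_1 = -14/5, a_2 = -1, so
  g(x) = -x^2 - 14*x/5 - 1.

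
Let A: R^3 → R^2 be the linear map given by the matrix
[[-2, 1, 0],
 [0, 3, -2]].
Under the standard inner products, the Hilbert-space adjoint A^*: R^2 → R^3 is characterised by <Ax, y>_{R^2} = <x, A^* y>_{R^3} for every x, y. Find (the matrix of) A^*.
A^* = A^T =
[[-2, 0],
 [1, 3],
 [0, -2]]

For real matrices with standard dot products, the defining identity <Ax, y> = <x, A^* y> gives (Ax)^T y = x^T (A^*) y, i.e. x^T A^T y = x^T (A^*) y. Since this holds for all x, y, we must have A^* = A^T. Therefore
A^* =
[[-2, 0],
 [1, 3],
 [0, -2]].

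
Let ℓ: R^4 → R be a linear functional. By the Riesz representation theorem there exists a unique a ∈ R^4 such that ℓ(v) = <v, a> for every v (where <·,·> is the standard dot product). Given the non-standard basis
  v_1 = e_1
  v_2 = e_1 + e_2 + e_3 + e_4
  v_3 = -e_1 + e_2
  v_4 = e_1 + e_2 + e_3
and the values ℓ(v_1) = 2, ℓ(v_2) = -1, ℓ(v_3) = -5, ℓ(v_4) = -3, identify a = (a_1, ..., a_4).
a = (2, -3, -2, 2)

Write a = (a_1, ..., a_4) in the standard basis. For each basis vector v_i, ℓ(v_i) = <v_i, a> is a linear equation in the a_j's. Collect the n equations into a matrix system V a = ℓ, where row i of V is v_i (expressed in the standard basis). Since V is invertible (lower-triangular with 1s on the diagonal, up to permutation), solve by back-substitution:
  V =
[[1, 0, 0, 0],
 [1, 1, 1, 1],
 [-1, 1, 0, 0],
 [1, 1, 1, 0]]
  V a = (2, -1, -5, -3)
Solving gives a = (2, -3, -2, 2).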